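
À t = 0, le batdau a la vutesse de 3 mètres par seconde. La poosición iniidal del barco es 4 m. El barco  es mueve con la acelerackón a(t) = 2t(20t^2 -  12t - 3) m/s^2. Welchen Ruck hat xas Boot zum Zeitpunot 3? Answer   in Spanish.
Partiendo de la aceleración a(t) = 2·t·(20·t^2 - 12·t - 3), tomamos 1 derivada. La derivada de la aceleración da la sacudida: j(t) = 40·t^2 + 2·t·(40·t - 12) - 24·t - 6. Usando j(t) = 40·t^2 + 2·t·(40·t - 12) - 24·t - 6 y sustituyendo t = 3, encontramos j = 930.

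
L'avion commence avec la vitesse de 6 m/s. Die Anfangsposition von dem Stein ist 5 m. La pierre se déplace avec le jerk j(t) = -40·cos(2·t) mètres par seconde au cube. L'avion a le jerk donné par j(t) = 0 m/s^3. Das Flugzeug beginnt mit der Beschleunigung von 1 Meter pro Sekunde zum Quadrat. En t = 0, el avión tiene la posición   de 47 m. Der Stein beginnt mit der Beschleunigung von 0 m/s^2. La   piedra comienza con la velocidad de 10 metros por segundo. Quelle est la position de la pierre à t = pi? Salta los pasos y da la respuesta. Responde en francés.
À t = pi, x = 5.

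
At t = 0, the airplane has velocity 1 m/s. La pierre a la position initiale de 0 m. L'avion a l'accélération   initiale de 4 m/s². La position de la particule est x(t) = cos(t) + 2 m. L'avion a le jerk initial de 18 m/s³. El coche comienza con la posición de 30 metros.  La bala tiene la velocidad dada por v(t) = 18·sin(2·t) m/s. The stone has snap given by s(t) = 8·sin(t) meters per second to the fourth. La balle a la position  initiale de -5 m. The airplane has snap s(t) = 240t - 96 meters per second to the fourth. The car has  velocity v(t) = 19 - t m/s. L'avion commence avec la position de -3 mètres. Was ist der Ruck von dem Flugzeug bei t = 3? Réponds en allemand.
Ausgehend von dem Snap s(t) = 240·t - 96, nehmen wir 1 Stammfunktion. Mit ∫s(t)dt und Anwendung von j(0) = 18, finden wir j(t) = 120·t^2 - 96·t + 18. Wir haben den Ruck j(t) = 120·t^2 - 96·t + 18. Durch Einsetzen von t = 3: j(3) = 810.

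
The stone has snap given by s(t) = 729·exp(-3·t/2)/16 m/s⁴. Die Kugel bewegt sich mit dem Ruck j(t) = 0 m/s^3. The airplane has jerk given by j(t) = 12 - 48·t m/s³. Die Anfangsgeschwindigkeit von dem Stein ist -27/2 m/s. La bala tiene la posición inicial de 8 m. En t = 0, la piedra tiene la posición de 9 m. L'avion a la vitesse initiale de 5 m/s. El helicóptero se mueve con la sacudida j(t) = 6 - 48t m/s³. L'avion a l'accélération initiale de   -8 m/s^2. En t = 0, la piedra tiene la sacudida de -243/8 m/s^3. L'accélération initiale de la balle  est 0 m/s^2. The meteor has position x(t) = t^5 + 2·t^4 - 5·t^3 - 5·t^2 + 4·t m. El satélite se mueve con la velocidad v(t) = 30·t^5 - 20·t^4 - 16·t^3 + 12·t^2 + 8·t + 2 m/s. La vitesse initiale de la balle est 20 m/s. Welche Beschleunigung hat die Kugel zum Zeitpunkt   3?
Ausgehend von dem Ruck j(t) = 0, nehmen wir 1 Stammfunktion. Durch Integration von dem Ruck und Verwendung der Anfangsbedingung a(0) = 0, erhalten wir a(t) = 0. Aus der Gleichung für die Beschleunigung a(t) = 0, setzen wir t = 3 ein und erhalten a = 0.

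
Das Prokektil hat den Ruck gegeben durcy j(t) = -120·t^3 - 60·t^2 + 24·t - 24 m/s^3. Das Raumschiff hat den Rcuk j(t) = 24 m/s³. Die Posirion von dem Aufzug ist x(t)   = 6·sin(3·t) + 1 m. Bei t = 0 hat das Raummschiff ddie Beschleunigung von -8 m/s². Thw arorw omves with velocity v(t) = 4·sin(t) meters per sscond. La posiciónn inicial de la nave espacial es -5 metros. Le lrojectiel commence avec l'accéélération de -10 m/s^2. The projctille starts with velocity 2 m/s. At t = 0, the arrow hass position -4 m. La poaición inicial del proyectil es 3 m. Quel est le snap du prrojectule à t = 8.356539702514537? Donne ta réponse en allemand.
Ausgehend von dem Ruck j(t) = -120·t^3 - 60·t^2 + 24·t - 24, nehmen wir 1 Ableitung. Die Ableitung von dem Ruck ergibt den Snap: s(t) = -360·t^2 - 120·t + 24. Wir haben den Snap s(t) = -360·t^2 - 120·t + 24. Durch Einsetzen von t = 8.356539702514537: s(8.356539702514537) = -26118.2168521944.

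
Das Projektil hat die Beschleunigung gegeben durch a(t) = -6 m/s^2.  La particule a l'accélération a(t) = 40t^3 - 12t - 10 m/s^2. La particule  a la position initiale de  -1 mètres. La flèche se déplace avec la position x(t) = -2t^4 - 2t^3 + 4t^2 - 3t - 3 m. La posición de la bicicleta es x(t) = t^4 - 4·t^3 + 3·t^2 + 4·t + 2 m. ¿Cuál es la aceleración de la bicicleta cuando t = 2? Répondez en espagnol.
Para resolver esto, necesitamos tomar 2 derivadas de nuestra ecuación de la posición x(t) = t^4 - 4·t^3 + 3·t^2 + 4·t + 2. Derivando la posición, obtenemos la velocidad: v(t) = 4·t^3 - 12·t^2 + 6·t + 4. Tomando d/dt de v(t), encontramos a(t) = 12·t^2 - 24·t + 6. De la ecuación de la aceleración a(t) = 12·t^2 - 24·t + 6, sustituimos t = 2 para obtener a = 6.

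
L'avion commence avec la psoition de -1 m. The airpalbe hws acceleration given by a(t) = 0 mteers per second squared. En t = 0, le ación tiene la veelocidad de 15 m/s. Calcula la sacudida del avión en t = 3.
Debemos derivar nuestra ecuación de la aceleración a(t) = 0 1 vez. Tomando d/dt de a(t), encontramos j(t) = 0. Usando j(t) = 0 y sustituyendo t = 3, encontramos j = 0.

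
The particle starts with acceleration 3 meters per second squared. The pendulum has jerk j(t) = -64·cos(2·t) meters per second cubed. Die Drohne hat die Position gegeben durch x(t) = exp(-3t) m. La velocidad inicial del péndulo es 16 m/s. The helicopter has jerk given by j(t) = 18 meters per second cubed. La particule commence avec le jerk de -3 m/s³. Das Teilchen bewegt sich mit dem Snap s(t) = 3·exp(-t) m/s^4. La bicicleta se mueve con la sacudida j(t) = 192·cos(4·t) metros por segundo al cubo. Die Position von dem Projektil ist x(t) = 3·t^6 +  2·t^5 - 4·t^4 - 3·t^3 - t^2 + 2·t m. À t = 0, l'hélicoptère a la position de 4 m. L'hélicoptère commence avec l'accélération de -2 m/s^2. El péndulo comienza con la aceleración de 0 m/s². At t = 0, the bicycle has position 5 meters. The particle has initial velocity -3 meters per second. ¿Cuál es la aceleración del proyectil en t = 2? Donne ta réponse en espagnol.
Para resolver esto, necesitamos tomar 2 derivadas de nuestra ecuación de la posición x(t) = 3·t^6 + 2·t^5 - 4·t^4 - 3·t^3 - t^2 + 2·t. Derivando la posición, obtenemos la velocidad: v(t) = 18·t^5 + 10·t^4 - 16·t^3 - 9·t^2 - 2·t + 2. Tomando d/dt de v(t), encontramos a(t) = 90·t^4 + 40·t^3 - 48·t^2 - 18·t - 2. Tenemos la aceleración a(t) = 90·t^4 + 40·t^3 - 48·t^2 - 18·t - 2. Sustituyendo t = 2: a(2) = 1530.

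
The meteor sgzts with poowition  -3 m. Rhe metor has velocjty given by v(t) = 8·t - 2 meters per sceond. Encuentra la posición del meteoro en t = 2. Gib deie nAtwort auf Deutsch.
Wir müssen das Integral unserer Gleichung für die Geschwindigkeit v(t) = 8·t - 2 1-mal finden. Die Stammfunktion von der Geschwindigkeit, mit x(0) = -3, ergibt die Position: x(t) = 4·t^2 - 2·t - 3. Mit x(t) = 4·t^2 - 2·t - 3 und Einsetzen von t = 2, finden wir x = 9.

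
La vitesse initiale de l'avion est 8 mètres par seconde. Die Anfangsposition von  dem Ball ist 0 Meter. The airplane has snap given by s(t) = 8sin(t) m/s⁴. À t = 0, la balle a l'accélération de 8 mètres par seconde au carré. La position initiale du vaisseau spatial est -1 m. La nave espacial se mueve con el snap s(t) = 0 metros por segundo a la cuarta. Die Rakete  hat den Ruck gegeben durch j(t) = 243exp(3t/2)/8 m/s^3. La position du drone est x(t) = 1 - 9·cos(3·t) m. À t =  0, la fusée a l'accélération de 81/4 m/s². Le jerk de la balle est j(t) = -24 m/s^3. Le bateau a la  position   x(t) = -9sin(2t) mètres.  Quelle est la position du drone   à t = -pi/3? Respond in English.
We have position x(t) = 1 - 9·cos(3·t). Substituting t = -pi/3: x(-pi/3) = 10.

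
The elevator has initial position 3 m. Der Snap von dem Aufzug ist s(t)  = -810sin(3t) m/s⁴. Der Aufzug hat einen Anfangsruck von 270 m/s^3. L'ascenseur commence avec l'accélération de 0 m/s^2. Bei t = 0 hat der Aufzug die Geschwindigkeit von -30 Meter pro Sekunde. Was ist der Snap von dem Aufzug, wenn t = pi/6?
Mit s(t) = -810·sin(3·t) und Einsetzen von t = pi/6, finden wir s = -810.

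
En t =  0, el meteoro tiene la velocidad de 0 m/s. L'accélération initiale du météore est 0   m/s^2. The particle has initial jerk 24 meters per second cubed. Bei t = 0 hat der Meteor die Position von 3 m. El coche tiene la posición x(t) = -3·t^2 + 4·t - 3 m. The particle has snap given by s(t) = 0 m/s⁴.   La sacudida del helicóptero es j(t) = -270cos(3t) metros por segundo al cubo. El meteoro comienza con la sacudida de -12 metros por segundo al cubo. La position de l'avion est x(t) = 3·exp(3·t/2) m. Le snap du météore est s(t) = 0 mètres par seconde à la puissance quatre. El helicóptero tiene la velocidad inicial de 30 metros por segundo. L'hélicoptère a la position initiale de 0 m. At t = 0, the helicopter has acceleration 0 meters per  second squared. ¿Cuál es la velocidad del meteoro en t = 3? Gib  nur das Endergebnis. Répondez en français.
v(3) = -54.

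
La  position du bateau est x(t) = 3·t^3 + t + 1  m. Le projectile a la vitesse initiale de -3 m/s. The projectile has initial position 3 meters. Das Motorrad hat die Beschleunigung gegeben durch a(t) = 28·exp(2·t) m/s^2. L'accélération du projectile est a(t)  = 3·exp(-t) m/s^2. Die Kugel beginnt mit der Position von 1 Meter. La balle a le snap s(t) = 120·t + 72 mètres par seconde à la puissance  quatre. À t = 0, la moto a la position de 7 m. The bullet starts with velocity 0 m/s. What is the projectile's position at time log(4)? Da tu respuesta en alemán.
Wir müssen das Integral unserer Gleichung für die Beschleunigung a(t) = 3·exp(-t) 2-mal finden. Das Integral von der Beschleunigung ist die Geschwindigkeit. Mit v(0) = -3 erhalten wir v(t) = -3·exp(-t). Das Integral von der Geschwindigkeit ist die Position. Mit x(0) = 3 erhalten wir x(t) = 3·exp(-t). Wir haben die Position x(t) = 3·exp(-t). Durch Einsetzen von t = log(4): x(log(4)) = 3/4.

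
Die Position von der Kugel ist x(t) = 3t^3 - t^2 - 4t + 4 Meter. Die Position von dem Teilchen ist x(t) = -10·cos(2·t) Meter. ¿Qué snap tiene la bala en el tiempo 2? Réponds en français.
Nous devons dériver notre équation de la position x(t) = 3·t^3 - t^2 - 4·t + 4 4 fois. La dérivée de la position donne la vitesse: v(t) = 9·t^2 - 2·t - 4. La dérivée de la vitesse donne l'accélération: a(t) = 18·t - 2. La dérivée de l'accélération donne le jerk: j(t) = 18. En prenant d/dt de j(t), nous trouvons s(t) = 0. De l'équation du snap s(t) = 0, nous substituons t = 2 pour obtenir s = 0.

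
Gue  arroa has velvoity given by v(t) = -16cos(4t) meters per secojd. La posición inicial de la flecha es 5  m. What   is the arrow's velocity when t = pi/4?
Using v(t) = -16·cos(4·t) and substituting t = pi/4, we find v = 16.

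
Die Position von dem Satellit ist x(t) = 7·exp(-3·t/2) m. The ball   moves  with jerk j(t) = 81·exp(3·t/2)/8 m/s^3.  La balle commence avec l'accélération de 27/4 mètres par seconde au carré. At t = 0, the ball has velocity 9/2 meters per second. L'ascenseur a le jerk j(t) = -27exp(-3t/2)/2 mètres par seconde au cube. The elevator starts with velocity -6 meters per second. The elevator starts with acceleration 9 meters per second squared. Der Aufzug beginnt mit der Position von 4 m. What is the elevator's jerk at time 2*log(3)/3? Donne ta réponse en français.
En utilisant j(t) = -27·exp(-3·t/2)/2 et en substituant t = 2*log(3)/3, nous trouvons j = -9/2.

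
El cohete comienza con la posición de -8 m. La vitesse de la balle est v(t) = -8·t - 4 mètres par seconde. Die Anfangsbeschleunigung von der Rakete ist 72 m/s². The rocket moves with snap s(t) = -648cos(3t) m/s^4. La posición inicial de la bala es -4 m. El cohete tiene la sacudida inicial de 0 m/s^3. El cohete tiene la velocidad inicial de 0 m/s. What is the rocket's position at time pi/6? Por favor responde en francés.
Nous devons intégrer notre équation du snap s(t) = -648·cos(3·t) 4 fois. L'intégrale du snap est le jerk. En utilisant j(0) = 0, nous obtenons j(t) = -216·sin(3·t). La primitive du jerk, avec a(0) = 72, donne l'accélération: a(t) = 72·cos(3·t). En prenant ∫a(t)dt et en appliquant v(0) = 0, nous trouvons v(t) = 24·sin(3·t). L'intégrale de la vitesse, avec x(0) = -8, donne la position: x(t) = -8·cos(3·t). En utilisant x(t) = -8·cos(3·t) et en substituant t = pi/6, nous trouvons x = 0.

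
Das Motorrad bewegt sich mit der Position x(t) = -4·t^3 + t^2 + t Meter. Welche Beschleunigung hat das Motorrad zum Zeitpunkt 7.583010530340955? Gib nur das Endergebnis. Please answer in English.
The answer is -179.992252728183.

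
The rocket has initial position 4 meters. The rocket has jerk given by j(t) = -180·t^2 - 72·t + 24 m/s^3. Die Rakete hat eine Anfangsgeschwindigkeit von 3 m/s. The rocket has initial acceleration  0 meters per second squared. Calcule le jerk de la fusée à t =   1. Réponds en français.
Nous avons le jerk j(t) = -180·t^2 - 72·t + 24. En substituant t = 1: j(1) = -228.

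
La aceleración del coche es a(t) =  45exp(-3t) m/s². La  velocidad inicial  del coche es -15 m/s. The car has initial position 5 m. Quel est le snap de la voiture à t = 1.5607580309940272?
En partant de l'accélération a(t) = 45·exp(-3·t), nous prenons 2 dérivées. En prenant d/dt de a(t), nous trouvons j(t) = -135·exp(-3·t). En dérivant le jerk, nous obtenons le snap: s(t) = 405·exp(-3·t). De l'équation du snap s(t) = 405·exp(-3·t), nous substituons t = 1.5607580309940272 pour obtenir s = 3.74946429130117.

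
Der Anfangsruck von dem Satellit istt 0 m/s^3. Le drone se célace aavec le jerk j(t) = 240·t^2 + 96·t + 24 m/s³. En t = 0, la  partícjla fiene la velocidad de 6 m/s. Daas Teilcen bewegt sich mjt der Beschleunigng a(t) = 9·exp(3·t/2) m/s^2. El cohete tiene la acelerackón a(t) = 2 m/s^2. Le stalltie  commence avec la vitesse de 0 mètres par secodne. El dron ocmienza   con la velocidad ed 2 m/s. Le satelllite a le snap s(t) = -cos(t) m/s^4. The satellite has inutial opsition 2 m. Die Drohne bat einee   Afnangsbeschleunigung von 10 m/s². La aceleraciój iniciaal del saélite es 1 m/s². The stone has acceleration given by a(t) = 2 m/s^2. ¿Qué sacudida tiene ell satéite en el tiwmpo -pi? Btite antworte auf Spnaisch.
Debemos encontrar la antiderivada de nuestra ecuación del snap s(t) = -cos(t) 1 vez. Integrando el snap y usando la condición inicial j(0) = 0, obtenemos j(t) = -sin(t). De la ecuación de la sacudida j(t) = -sin(t), sustituimos t = -pi para obtener j = 0.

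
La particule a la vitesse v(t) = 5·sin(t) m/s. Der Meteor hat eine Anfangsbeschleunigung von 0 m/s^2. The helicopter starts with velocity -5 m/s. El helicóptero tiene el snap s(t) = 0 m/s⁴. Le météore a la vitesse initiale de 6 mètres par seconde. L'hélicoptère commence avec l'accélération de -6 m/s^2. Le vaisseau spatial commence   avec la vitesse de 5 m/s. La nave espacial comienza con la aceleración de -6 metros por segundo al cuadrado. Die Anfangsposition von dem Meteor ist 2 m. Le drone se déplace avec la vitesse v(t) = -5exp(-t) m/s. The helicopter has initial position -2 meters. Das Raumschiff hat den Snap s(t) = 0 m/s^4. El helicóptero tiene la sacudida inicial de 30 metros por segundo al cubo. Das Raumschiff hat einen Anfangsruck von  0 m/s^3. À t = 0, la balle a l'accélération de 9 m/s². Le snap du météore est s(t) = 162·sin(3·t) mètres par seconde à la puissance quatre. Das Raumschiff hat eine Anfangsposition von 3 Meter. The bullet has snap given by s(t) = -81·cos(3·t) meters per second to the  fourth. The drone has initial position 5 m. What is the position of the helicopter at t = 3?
To find the answer, we compute 4 integrals of s(t) = 0. The antiderivative of snap is jerk. Using j(0) = 30, we get j(t) = 30. Finding the antiderivative of j(t) and using a(0) = -6: a(t) = 30·t - 6. Taking ∫a(t)dt and applying v(0) = -5, we find v(t) = 15·t^2 - 6·t - 5. Integrating velocity and using the initial condition x(0) = -2, we get x(t) = 5·t^3 - 3·t^2 - 5·t - 2. We have position x(t) = 5·t^3 - 3·t^2 - 5·t - 2. Substituting t = 3: x(3) = 91.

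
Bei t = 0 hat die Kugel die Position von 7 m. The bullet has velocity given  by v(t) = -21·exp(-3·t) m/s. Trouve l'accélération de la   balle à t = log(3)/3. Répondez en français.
Pour résoudre ceci, nous devons prendre 1 dérivée de notre équation de la vitesse v(t) = -21·exp(-3·t). En prenant d/dt de v(t), nous trouvons a(t) = 63·exp(-3·t). En utilisant a(t) = 63·exp(-3·t) et en substituant t = log(3)/3, nous trouvons a = 21.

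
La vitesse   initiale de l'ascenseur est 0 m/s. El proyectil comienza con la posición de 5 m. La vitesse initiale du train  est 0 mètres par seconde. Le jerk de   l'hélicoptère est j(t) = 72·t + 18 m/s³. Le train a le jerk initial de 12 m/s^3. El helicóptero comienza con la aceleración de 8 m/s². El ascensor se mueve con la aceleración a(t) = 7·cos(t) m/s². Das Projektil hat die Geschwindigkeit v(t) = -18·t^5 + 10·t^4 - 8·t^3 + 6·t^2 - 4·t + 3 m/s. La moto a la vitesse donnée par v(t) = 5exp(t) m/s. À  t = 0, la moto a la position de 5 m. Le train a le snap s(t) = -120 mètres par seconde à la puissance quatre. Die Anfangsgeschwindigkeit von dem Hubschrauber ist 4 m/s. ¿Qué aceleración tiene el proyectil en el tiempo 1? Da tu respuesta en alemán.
Ausgehend von der Geschwindigkeit v(t) = -18·t^5 + 10·t^4 - 8·t^3 + 6·t^2 - 4·t + 3, nehmen wir 1 Ableitung. Durch Ableiten von der Geschwindigkeit erhalten wir die Beschleunigung: a(t) = -90·t^4 + 40·t^3 - 24·t^2 + 12·t - 4. Wir haben die Beschleunigung a(t) = -90·t^4 + 40·t^3 - 24·t^2 + 12·t - 4. Durch Einsetzen von t = 1: a(1) = -66.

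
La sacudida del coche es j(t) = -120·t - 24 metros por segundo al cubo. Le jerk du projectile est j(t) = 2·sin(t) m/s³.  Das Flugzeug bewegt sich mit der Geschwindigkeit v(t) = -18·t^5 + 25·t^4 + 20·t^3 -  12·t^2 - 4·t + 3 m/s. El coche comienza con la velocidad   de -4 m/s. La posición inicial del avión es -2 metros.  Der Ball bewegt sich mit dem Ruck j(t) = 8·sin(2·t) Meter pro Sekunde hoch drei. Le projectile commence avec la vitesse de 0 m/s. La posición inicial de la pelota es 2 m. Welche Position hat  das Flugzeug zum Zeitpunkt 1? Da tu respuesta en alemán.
Wir müssen die Stammfunktion unserer Gleichung für die Geschwindigkeit v(t) = -18·t^5 + 25·t^4 + 20·t^3 - 12·t^2 - 4·t + 3 1-mal finden. Mit ∫v(t)dt und Anwendung von x(0) = -2, finden wir x(t) = -3·t^6 + 5·t^5 + 5·t^4 - 4·t^3 - 2·t^2 + 3·t - 2. Wir haben die Position x(t) = -3·t^6 + 5·t^5 + 5·t^4 - 4·t^3 - 2·t^2 + 3·t - 2. Durch Einsetzen von t = 1: x(1) = 2.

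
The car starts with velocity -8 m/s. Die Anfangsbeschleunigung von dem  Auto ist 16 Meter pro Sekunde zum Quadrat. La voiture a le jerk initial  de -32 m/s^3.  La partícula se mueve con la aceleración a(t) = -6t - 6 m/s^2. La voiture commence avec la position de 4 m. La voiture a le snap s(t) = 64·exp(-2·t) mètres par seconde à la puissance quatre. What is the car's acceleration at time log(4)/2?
Starting from snap s(t) = 64·exp(-2·t), we take 2 antiderivatives. Taking ∫s(t)dt and applying j(0) = -32, we find j(t) = -32·exp(-2·t). Integrating jerk and using the initial condition a(0) = 16, we get a(t) = 16·exp(-2·t). From the given acceleration equation a(t) = 16·exp(-2·t), we substitute t = log(4)/2 to get a = 4.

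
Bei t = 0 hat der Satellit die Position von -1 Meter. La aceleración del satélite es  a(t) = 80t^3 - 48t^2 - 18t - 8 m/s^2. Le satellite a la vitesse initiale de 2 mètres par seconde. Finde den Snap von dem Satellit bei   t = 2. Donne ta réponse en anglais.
To solve this, we need to take 2 derivatives of our acceleration equation a(t) = 80·t^3 - 48·t^2 - 18·t - 8. Differentiating acceleration, we get jerk: j(t) = 240·t^2 - 96·t - 18. Differentiating jerk, we get snap: s(t) = 480·t - 96. Using s(t) = 480·t - 96 and substituting t = 2, we find s = 864.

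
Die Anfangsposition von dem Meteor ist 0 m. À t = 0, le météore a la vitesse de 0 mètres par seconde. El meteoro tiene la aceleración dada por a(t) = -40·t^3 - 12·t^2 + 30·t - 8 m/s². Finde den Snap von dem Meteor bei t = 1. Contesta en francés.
Pour résoudre ceci, nous devons prendre 2 dérivées de notre équation de l'accélération a(t) = -40·t^3 - 12·t^2 + 30·t - 8. En prenant d/dt de a(t), nous trouvons j(t) = -120·t^2 - 24·t + 30. En dérivant le jerk, nous obtenons le snap: s(t) = -240·t - 24. Nous avons le snap s(t) = -240·t - 24. En substituant t = 1: s(1) = -264.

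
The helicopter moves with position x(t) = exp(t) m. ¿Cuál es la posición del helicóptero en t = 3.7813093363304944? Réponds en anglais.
Using x(t) = exp(t) and substituting t = 3.7813093363304944, we find x = 43.8734492455446.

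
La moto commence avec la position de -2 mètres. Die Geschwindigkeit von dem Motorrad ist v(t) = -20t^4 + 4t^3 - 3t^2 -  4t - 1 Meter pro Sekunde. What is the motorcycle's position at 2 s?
We need to integrate our velocity equation v(t) = -20·t^4 + 4·t^3 - 3·t^2 - 4·t - 1 1 time. The integral of velocity is position. Using x(0) = -2, we get x(t) = -4·t^5 + t^4 - t^3 - 2·t^2 - t - 2. From the given position equation x(t) = -4·t^5 + t^4 - t^3 - 2·t^2 - t - 2, we substitute t = 2 to get x = -132.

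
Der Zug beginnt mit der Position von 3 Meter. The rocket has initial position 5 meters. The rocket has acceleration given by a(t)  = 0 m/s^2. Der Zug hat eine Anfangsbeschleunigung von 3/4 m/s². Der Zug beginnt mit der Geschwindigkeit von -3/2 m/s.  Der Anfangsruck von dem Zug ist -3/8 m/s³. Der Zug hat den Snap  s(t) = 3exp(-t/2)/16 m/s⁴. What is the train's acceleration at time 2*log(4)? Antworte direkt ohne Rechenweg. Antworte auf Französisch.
À t = 2*log(4), a = 3/16.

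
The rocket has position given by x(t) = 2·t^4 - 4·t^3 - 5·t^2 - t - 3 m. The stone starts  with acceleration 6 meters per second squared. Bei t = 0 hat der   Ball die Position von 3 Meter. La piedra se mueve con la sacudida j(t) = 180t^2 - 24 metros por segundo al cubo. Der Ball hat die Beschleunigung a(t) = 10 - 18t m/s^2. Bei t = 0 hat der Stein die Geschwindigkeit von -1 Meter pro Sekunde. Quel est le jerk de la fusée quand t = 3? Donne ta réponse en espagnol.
Partiendo de la posición x(t) = 2·t^4 - 4·t^3 - 5·t^2 - t - 3, tomamos 3 derivadas. Tomando d/dt de x(t), encontramos v(t) = 8·t^3 - 12·t^2 - 10·t - 1. Tomando d/dt de v(t), encontramos a(t) = 24·t^2 - 24·t - 10. Tomando d/dt de a(t), encontramos j(t) = 48·t - 24. Usando j(t) = 48·t - 24 y sustituyendo t = 3, encontramos j = 120.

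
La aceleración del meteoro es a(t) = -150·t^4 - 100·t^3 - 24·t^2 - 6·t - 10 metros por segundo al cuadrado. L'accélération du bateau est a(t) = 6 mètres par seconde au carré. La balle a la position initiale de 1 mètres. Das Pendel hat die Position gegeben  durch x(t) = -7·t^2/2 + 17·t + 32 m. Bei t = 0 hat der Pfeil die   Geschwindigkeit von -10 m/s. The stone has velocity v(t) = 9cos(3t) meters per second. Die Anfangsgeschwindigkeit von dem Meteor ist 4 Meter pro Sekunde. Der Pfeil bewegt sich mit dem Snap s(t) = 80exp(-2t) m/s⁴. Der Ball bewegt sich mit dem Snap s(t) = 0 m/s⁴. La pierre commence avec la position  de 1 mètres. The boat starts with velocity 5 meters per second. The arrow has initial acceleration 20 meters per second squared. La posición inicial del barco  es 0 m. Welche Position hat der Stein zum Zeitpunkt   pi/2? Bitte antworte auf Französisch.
Nous devons intégrer notre équation de la vitesse v(t) = 9·cos(3·t) 1 fois. L'intégrale de la vitesse est la position. En utilisant x(0) = 1, nous obtenons x(t) = 3·sin(3·t) + 1. En utilisant x(t) = 3·sin(3·t) + 1 et en substituant t = pi/2, nous trouvons x = -2.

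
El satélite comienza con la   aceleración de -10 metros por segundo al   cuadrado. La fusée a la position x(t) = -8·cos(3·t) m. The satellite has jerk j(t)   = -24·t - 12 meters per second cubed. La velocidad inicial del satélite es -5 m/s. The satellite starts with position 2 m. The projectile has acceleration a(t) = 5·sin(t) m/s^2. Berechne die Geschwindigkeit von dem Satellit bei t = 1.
Wir müssen das Integral unserer Gleichung für den Ruck j(t) = -24·t - 12 2-mal finden. Mit ∫j(t)dt und Anwendung von a(0) = -10, finden wir a(t) = -12·t^2 - 12·t - 10. Das Integral von der Beschleunigung ist die Geschwindigkeit. Mit v(0) = -5 erhalten wir v(t) = -4·t^3 - 6·t^2 - 10·t - 5. Wir haben die Geschwindigkeit v(t) = -4·t^3 - 6·t^2 - 10·t - 5. Durch Einsetzen von t = 1: v(1) = -25.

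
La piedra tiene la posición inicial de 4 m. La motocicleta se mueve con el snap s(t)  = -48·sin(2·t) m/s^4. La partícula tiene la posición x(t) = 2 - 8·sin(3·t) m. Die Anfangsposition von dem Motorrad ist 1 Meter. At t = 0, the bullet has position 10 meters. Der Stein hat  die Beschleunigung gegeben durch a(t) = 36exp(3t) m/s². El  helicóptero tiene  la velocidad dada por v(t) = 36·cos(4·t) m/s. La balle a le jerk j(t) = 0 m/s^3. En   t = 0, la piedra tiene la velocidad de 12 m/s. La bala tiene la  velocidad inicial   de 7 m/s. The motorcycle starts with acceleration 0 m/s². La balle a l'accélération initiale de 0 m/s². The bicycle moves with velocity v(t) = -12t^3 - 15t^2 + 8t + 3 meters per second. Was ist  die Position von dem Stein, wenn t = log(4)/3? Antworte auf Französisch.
En partant de l'accélération a(t) = 36·exp(3·t), nous prenons 2 primitives. La primitive de l'accélération, avec v(0) = 12, donne la vitesse: v(t) = 12·exp(3·t). En prenant ∫v(t)dt et en appliquant x(0) = 4, nous trouvons x(t) = 4·exp(3·t). Nous avons la position x(t) = 4·exp(3·t). En substituant t = log(4)/3: x(log(4)/3) = 16.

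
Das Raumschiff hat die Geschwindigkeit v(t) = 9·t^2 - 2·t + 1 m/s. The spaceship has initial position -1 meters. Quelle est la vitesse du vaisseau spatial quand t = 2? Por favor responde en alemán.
Mit v(t) = 9·t^2 - 2·t + 1 und Einsetzen von t = 2, finden wir v = 33.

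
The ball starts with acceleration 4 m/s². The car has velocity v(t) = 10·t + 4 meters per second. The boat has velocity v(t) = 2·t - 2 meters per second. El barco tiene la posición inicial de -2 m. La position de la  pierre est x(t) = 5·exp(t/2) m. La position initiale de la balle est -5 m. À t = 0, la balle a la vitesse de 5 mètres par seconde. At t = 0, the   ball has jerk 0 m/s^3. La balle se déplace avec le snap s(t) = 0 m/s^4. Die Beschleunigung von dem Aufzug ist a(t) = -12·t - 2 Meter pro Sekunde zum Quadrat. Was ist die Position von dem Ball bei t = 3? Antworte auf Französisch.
Pour résoudre ceci, nous devons prendre 4 intégrales de notre équation du snap s(t) = 0. La primitive du snap est le jerk. En utilisant j(0) = 0, nous obtenons j(t) = 0. En intégrant le jerk et en utilisant la condition initiale a(0) = 4, nous obtenons a(t) = 4. L'intégrale de l'accélération, avec v(0) = 5, donne la vitesse: v(t) = 4·t + 5. En intégrant la vitesse et en utilisant la condition initiale x(0) = -5, nous obtenons x(t) = 2·t^2 + 5·t - 5. Nous avons la position x(t) = 2·t^2 + 5·t - 5. En substituant t = 3: x(3) = 28.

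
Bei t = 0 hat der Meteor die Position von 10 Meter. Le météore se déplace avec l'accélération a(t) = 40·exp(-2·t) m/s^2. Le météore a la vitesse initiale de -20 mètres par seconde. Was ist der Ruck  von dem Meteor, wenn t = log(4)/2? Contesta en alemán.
Wir müssen unsere Gleichung für die Beschleunigung a(t) = 40·exp(-2·t) 1-mal ableiten. Durch Ableiten von der Beschleunigung erhalten wir den Ruck: j(t) = -80·exp(-2·t). Mit j(t) = -80·exp(-2·t) und Einsetzen von t = log(4)/2, finden wir j = -20.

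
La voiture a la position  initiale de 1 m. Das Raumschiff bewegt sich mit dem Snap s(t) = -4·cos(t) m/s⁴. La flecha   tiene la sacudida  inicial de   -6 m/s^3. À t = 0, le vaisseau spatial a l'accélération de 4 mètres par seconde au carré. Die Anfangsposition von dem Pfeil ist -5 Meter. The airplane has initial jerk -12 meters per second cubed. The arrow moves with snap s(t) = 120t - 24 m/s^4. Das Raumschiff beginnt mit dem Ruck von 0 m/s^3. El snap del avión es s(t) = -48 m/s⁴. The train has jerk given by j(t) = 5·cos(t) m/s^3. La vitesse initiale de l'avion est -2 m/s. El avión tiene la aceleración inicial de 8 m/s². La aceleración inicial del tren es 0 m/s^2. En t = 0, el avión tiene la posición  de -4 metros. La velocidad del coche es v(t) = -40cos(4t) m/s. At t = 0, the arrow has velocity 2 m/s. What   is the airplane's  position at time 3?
Starting from snap s(t) = -48, we take 4 integrals. Integrating snap and using the initial condition j(0) = -12, we get j(t) = -48·t - 12. Taking ∫j(t)dt and applying a(0) = 8, we find a(t) = -24·t^2 - 12·t + 8. Finding the antiderivative of a(t) and using v(0) = -2: v(t) = -8·t^3 - 6·t^2 + 8·t - 2. The integral of velocity is position. Using x(0) = -4, we get x(t) = -2·t^4 - 2·t^3 + 4·t^2 - 2·t - 4. We have position x(t) = -2·t^4 - 2·t^3 + 4·t^2 - 2·t - 4. Substituting t = 3: x(3) = -190.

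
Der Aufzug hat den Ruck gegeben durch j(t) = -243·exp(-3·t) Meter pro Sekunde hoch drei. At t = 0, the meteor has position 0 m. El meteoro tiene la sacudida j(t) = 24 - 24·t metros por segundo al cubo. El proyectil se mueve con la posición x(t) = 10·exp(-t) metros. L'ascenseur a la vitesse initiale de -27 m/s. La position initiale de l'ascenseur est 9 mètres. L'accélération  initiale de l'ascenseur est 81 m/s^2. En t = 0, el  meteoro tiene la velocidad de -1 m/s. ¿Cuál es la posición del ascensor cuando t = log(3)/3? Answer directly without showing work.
En t = log(3)/3, x = 3.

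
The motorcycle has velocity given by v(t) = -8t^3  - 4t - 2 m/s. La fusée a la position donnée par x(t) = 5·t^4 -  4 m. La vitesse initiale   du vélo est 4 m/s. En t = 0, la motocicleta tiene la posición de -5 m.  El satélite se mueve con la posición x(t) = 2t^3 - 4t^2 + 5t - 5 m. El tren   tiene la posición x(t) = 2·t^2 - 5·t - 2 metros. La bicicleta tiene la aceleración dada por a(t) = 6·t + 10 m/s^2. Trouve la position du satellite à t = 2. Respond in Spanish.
Usando x(t) = 2·t^3 - 4·t^2 + 5·t - 5 y sustituyendo t = 2, encontramos x = 5.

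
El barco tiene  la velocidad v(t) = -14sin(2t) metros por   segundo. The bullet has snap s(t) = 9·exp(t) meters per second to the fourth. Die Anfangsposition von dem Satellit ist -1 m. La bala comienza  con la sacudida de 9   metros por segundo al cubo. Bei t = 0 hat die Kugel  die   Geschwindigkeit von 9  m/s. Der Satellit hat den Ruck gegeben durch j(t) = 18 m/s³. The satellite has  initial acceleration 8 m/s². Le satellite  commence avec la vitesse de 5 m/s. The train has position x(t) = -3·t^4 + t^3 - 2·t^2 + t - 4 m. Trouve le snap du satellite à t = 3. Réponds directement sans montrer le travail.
Le snap à t = 3 est s = 0.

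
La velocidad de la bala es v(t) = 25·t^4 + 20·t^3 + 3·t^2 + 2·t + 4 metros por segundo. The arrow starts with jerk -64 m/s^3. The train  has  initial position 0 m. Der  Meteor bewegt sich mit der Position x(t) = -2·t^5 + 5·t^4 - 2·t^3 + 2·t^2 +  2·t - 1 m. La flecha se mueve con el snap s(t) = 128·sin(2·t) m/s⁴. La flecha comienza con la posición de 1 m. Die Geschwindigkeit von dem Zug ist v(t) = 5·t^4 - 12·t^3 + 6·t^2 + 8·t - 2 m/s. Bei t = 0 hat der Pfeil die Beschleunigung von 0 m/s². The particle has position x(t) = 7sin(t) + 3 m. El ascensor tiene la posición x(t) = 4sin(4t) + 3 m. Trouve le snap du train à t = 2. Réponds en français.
Pour résoudre ceci, nous devons prendre 3 dérivées de notre équation de la vitesse v(t) = 5·t^4 - 12·t^3 + 6·t^2 + 8·t - 2. En prenant d/dt de v(t), nous trouvons a(t) = 20·t^3 - 36·t^2 + 12·t + 8. En dérivant l'accélération, nous obtenons le jerk: j(t) = 60·t^2 - 72·t + 12. En dérivant le jerk, nous obtenons le snap: s(t) = 120·t - 72. En utilisant s(t) = 120·t - 72 et en substituant t = 2, nous trouvons s = 168.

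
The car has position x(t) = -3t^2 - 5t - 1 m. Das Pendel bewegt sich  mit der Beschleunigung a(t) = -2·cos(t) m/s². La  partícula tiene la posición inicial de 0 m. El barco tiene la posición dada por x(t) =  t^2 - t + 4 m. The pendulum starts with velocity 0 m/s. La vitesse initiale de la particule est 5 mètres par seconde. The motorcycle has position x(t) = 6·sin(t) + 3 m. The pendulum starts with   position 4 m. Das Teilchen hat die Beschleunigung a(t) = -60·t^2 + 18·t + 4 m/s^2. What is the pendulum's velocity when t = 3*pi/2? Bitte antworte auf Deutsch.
Um dies zu lösen, müssen wir 1 Stammfunktion unserer Gleichung für die Beschleunigung a(t) = -2·cos(t) finden. Mit ∫a(t)dt und Anwendung von v(0) = 0, finden wir v(t) = -2·sin(t). Aus der Gleichung für die Geschwindigkeit v(t) = -2·sin(t), setzen wir t = 3*pi/2 ein und erhalten v = 2.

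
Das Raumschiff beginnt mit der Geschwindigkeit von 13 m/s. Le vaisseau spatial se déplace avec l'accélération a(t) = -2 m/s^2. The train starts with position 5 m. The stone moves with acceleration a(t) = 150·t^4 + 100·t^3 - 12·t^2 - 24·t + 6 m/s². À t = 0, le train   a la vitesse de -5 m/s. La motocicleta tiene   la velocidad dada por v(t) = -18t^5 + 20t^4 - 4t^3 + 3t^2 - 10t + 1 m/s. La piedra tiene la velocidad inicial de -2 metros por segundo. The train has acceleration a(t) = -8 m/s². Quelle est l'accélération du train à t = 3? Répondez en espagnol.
De la ecuación de la aceleración a(t) = -8, sustituimos t = 3 para obtener a = -8.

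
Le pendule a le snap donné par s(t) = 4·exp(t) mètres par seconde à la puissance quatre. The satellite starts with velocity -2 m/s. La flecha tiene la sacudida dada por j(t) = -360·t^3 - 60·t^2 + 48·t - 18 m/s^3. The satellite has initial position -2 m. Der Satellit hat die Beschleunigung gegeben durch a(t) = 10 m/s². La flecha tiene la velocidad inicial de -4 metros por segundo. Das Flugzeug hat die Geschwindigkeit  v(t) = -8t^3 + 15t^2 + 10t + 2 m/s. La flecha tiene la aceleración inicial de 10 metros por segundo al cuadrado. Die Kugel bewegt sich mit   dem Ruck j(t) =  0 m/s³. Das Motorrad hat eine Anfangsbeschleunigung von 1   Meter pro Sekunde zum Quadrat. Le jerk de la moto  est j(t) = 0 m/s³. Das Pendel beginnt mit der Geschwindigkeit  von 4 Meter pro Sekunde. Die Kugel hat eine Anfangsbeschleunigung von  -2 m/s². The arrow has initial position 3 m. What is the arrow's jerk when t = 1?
We have jerk j(t) = -360·t^3 - 60·t^2 + 48·t - 18. Substituting t = 1: j(1) = -390.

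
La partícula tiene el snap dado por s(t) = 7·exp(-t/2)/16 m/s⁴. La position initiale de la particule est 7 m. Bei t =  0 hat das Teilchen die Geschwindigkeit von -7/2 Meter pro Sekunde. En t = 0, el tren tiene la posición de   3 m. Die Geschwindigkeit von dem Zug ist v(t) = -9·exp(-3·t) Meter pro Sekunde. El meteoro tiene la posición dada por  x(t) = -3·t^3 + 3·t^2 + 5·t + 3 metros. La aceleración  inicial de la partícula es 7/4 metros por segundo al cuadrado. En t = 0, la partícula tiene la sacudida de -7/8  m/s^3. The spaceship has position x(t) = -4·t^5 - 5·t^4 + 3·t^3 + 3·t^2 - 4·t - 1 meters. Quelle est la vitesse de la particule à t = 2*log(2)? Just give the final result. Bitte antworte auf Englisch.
The velocity at t = 2*log(2) is v = -7/4.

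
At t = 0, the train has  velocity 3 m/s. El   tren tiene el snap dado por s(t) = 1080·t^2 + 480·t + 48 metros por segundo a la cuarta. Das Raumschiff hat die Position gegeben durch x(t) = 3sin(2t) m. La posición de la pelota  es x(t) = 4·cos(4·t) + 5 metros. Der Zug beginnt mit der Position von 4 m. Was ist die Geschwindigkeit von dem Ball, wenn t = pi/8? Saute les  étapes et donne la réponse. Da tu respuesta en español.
La respuesta es -16.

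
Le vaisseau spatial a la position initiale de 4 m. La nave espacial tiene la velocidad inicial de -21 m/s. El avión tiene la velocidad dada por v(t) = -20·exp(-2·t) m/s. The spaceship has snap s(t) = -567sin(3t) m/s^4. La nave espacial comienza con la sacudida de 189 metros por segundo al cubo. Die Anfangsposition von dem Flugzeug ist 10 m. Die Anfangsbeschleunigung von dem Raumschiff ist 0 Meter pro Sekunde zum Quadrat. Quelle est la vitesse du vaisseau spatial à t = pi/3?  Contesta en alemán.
Wir müssen das Integral unserer Gleichung für den Snap s(t) = -567·sin(3·t) 3-mal finden. Das Integral von dem Snap ist der Ruck. Mit j(0) = 189 erhalten wir j(t) = 189·cos(3·t). Mit ∫j(t)dt und Anwendung von a(0) = 0, finden wir a(t) = 63·sin(3·t). Mit ∫a(t)dt und Anwendung von v(0) = -21, finden wir v(t) = -21·cos(3·t). Mit v(t) = -21·cos(3·t) und Einsetzen von t = pi/3, finden wir v = 21.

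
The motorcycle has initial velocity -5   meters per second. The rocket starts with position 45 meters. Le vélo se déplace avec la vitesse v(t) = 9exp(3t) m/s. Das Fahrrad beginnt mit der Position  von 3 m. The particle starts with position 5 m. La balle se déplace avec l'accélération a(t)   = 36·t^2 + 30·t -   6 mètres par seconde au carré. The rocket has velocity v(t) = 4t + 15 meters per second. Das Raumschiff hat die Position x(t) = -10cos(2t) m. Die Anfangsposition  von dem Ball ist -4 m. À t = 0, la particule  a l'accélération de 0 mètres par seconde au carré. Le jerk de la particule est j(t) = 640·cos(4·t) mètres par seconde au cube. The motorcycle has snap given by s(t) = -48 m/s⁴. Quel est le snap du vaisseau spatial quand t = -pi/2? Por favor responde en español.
Partiendo de la posición x(t) = -10·cos(2·t), tomamos 4 derivadas. La derivada de la posición da la velocidad: v(t) = 20·sin(2·t). Derivando la velocidad, obtenemos la aceleración: a(t) = 40·cos(2·t). Tomando d/dt de a(t), encontramos j(t) = -80·sin(2·t). La derivada de la sacudida da el snap: s(t) = -160·cos(2·t). De la ecuación del snap s(t) = -160·cos(2·t), sustituimos t = -pi/2 para obtener s = 160.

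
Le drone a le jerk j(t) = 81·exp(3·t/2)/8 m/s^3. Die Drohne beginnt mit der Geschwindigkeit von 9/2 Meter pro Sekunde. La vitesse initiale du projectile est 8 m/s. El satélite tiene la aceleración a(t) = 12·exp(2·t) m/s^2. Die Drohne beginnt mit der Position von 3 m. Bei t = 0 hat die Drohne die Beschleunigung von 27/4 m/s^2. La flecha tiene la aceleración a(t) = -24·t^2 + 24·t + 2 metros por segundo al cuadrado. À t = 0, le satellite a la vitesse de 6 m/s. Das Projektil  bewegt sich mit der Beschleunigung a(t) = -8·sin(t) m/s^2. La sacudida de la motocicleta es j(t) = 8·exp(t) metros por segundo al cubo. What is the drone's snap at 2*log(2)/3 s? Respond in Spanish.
Partiendo de la sacudida j(t) = 81·exp(3·t/2)/8, tomamos 1 derivada. Derivando la sacudida, obtenemos el snap: s(t) = 243·exp(3·t/2)/16. Usando s(t) = 243·exp(3·t/2)/16 y sustituyendo t = 2*log(2)/3, encontramos s = 243/8.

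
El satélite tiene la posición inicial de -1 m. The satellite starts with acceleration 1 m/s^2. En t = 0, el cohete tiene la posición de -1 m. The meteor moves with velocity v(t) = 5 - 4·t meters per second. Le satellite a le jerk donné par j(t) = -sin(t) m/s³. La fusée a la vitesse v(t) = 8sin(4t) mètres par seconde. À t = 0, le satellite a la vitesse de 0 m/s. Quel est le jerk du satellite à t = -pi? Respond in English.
From the given jerk equation j(t) = -sin(t), we substitute t = -pi to get j = 0.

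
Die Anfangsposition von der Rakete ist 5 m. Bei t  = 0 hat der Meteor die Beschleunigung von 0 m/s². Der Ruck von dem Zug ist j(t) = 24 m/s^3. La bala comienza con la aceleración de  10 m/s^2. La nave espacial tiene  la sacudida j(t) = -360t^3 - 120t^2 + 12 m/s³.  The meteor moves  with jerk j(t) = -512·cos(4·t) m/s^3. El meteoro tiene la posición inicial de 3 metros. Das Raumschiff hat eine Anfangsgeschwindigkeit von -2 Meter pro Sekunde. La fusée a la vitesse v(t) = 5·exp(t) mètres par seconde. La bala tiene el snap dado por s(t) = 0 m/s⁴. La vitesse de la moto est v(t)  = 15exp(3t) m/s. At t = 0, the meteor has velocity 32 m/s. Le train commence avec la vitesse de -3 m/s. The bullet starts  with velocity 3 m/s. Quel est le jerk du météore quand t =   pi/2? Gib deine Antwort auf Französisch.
De l'équation du jerk j(t) = -512·cos(4·t), nous substituons t = pi/2 pour obtenir j = -512.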